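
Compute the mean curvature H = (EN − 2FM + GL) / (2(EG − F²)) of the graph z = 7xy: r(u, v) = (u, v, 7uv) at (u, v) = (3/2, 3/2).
H = -3087*sqrt(886)/392498

With E = 49*v^2 + 1, F = 49*u*v, G = 49*u^2 + 1, L = 0, M = 7/sqrt(49*u^2 + 49*v^2 + 1), N = 0, assemble
  H = (EN − 2FM + GL) / (2(EG − F²)) = -343*u*v/(49*u^2 + 49*v^2 + 1)^(3/2).
At (u, v) = (3/2, 3/2): H = -3087*sqrt(886)/392498.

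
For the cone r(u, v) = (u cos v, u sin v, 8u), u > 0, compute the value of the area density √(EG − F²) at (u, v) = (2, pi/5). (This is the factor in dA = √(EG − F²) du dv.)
√(EG − F²)|_{(2, pi/5)} = 2*sqrt(65)

E = 65, F = 0, G = u^2, so EG − F² = 65*u^2. Taking the positive square root: √(EG − F²) = sqrt(65)*Abs(u). At (u, v) = (2, pi/5): 2*sqrt(65).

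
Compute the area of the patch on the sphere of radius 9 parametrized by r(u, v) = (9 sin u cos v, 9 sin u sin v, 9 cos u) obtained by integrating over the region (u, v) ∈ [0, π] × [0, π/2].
Area = 81*pi

Area = ∫∫ √(EG − F²) du dv with √(EG − F²) = 81*Abs(sin(u)). Integrating over [0, π] × [0, π/2] gives 81*pi.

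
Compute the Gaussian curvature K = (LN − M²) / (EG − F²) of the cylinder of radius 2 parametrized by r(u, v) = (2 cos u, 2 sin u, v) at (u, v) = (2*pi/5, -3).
K = 0

Coefficients of the first fundamental form: E = 4, F = 0, G = 1.
Coefficients of the second fundamental form: L = -2, M = 0, N = 0.
Assemble K = (LN − M²)/(EG − F²) = 0. At (u, v) = (2*pi/5, -3): K = 0.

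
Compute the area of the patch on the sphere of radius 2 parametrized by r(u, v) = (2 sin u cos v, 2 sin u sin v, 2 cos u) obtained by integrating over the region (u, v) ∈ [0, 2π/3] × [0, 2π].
Area = 12*pi

Area = ∫∫ √(EG − F²) du dv with √(EG − F²) = 4*Abs(sin(u)). Integrating over [0, 2π/3] × [0, 2π] gives 12*pi.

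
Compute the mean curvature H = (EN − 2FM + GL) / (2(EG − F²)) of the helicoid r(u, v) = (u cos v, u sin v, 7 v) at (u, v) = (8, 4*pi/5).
H = 0

With E = 1, F = 0, G = u^2 + 49, L = 0, M = -7/sqrt(u^2 + 49), N = 0, assemble
  H = (EN − 2FM + GL) / (2(EG − F²)) = 0.
At (u, v) = (8, 4*pi/5): H = 0.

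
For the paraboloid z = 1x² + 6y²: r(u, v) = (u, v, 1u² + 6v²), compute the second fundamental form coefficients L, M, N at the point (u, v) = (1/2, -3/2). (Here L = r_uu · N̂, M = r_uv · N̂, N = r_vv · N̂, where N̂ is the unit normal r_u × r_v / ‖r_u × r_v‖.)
L = sqrt(326)/163;  M = 0;  N = 6*sqrt(326)/163

Compute the unit normal N̂(u, v) = (-2*u/sqrt(4*u^2 + 144*v^2 + 1), -12*v/sqrt(4*u^2 + 144*v^2 + 1), 1/sqrt(4*u^2 + 144*v^2 + 1)), and the second partials r_uu, r_uv, r_vv. Take dot products:
  L(u, v) = r_uu · N̂ = 2/sqrt(4*u^2 + 144*v^2 + 1),
  M(u, v) = r_uv · N̂ = 0,
  N(u, v) = r_vv · N̂ = 12/sqrt(4*u^2 + 144*v^2 + 1).
Evaluating at (u, v) = (1/2, -3/2):
  L = sqrt(326)/163, M = 0, N = 6*sqrt(326)/163.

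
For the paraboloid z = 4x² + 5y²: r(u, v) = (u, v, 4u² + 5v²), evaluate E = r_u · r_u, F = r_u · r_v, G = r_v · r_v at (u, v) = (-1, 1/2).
E = 65;  F = -40;  G = 26

Partials: r_u = (1, 0, 8*u), r_v = (0, 1, 10*v). As functions of (u, v):
  E = r_u · r_u = 64*u^2 + 1,
  F = r_u · r_v = 80*u*v,
  G = r_v · r_v = 100*v^2 + 1.
Evaluating at (u, v) = (-1, 1/2): E = 65, F = -40, G = 26.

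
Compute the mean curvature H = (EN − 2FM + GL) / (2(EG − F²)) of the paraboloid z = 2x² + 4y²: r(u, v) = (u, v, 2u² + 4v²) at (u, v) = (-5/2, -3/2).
H = 694*sqrt(5)/8575

With E = 16*u^2 + 1, F = 32*u*v, G = 64*v^2 + 1, L = 4/sqrt(16*u^2 + 64*v^2 + 1), M = 0, N = 8/sqrt(16*u^2 + 64*v^2 + 1), assemble
  H = (EN − 2FM + GL) / (2(EG − F²)) = 2*(32*u^2 + 64*v^2 + 3)/(16*u^2 + 64*v^2 + 1)^(3/2).
At (u, v) = (-5/2, -3/2): H = 694*sqrt(5)/8575.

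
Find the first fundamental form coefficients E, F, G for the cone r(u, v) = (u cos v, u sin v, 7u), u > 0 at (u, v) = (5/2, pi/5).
E = 50;  F = 0;  G = 25/4

Partials: r_u = (cos(v), sin(v), 7), r_v = (-u*sin(v), u*cos(v), 0). As functions of (u, v):
  E = r_u · r_u = 50,
  F = r_u · r_v = 0,
  G = r_v · r_v = u^2.
Evaluating at (u, v) = (5/2, pi/5): E = 50, F = 0, G = 25/4.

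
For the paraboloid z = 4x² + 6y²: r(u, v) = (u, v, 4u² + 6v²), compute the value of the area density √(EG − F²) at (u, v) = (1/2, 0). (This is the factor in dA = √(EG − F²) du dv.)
√(EG − F²)|_{(1/2, 0)} = sqrt(17)

E = 64*u^2 + 1, F = 96*u*v, G = 144*v^2 + 1, so EG − F² = 64*u^2 + 144*v^2 + 1. Taking the positive square root: √(EG − F²) = sqrt(64*u^2 + 144*v^2 + 1). At (u, v) = (1/2, 0): sqrt(17).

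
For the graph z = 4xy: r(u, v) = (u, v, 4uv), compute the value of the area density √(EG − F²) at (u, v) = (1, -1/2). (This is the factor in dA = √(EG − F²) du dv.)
√(EG − F²)|_{(1, -1/2)} = sqrt(21)

E = 16*v^2 + 1, F = 16*u*v, G = 16*u^2 + 1, so EG − F² = 16*u^2 + 16*v^2 + 1. Taking the positive square root: √(EG − F²) = sqrt(16*u^2 + 16*v^2 + 1). At (u, v) = (1, -1/2): sqrt(21).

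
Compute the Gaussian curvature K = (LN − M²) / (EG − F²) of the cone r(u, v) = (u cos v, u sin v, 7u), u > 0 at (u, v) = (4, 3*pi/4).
K = 0

Coefficients of the first fundamental form: E = 50, F = 0, G = u^2.
Coefficients of the second fundamental form: L = 0, M = 0, N = 7*sqrt(2)*u^2/(10*Abs(u)).
Assemble K = (LN − M²)/(EG − F²) = 0. At (u, v) = (4, 3*pi/4): K = 0.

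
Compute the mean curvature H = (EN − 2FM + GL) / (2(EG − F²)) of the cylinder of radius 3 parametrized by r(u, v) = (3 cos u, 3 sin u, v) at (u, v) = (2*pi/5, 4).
H = -1/6

With E = 9, F = 0, G = 1, L = -3, M = 0, N = 0, assemble
  H = (EN − 2FM + GL) / (2(EG − F²)) = -1/6.
At (u, v) = (2*pi/5, 4): H = -1/6.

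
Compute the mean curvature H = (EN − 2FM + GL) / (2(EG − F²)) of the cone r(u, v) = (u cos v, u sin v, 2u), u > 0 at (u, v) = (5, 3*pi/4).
H = sqrt(5)/25

With E = 5, F = 0, G = u^2, L = 0, M = 0, N = 2*sqrt(5)*u^2/(5*Abs(u)), assemble
  H = (EN − 2FM + GL) / (2(EG − F²)) = sqrt(5)/(5*Abs(u)).
At (u, v) = (5, 3*pi/4): H = sqrt(5)/25.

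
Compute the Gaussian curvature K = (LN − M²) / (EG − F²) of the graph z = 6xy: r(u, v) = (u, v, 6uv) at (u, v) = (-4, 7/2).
K = -9/259081

Coefficients of the first fundamental form: E = 36*v^2 + 1, F = 36*u*v, G = 36*u^2 + 1.
Coefficients of the second fundamental form: L = 0, M = 6/sqrt(36*u^2 + 36*v^2 + 1), N = 0.
Assemble K = (LN − M²)/(EG − F²) = -36/(1296*u^4 + 2592*u^2*v^2 + 72*u^2 + 1296*v^4 + 72*v^2 + 1). At (u, v) = (-4, 7/2): K = -9/259081.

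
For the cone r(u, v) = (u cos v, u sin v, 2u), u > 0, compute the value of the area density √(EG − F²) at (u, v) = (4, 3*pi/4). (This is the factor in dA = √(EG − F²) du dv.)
√(EG − F²)|_{(4, 3*pi/4)} = 4*sqrt(5)

E = 5, F = 0, G = u^2, so EG − F² = 5*u^2. Taking the positive square root: √(EG − F²) = sqrt(5)*Abs(u). At (u, v) = (4, 3*pi/4): 4*sqrt(5).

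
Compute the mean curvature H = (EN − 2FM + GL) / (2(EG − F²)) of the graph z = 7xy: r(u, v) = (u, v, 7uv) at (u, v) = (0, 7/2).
H = 0

With E = 49*v^2 + 1, F = 49*u*v, G = 49*u^2 + 1, L = 0, M = 7/sqrt(49*u^2 + 49*v^2 + 1), N = 0, assemble
  H = (EN − 2FM + GL) / (2(EG − F²)) = -343*u*v/(49*u^2 + 49*v^2 + 1)^(3/2).
At (u, v) = (0, 7/2): H = 0.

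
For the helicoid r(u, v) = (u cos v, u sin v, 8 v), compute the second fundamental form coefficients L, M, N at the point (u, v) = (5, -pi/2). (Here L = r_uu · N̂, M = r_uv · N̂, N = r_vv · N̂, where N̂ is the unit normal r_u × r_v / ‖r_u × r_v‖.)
L = 0;  M = -8*sqrt(89)/89;  N = 0

Compute the unit normal N̂(u, v) = (8*sin(v)/sqrt(u^2 + 64), -8*cos(v)/sqrt(u^2 + 64), u/sqrt(u^2 + 64)), and the second partials r_uu, r_uv, r_vv. Take dot products:
  L(u, v) = r_uu · N̂ = 0,
  M(u, v) = r_uv · N̂ = -8/sqrt(u^2 + 64),
  N(u, v) = r_vv · N̂ = 0.
Evaluating at (u, v) = (5, -pi/2):
  L = 0, M = -8*sqrt(89)/89, N = 0.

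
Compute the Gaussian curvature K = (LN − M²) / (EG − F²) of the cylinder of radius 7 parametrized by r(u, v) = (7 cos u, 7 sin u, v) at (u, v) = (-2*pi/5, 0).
K = 0

Coefficients of the first fundamental form: E = 49, F = 0, G = 1.
Coefficients of the second fundamental form: L = -7, M = 0, N = 0.
Assemble K = (LN − M²)/(EG − F²) = 0. At (u, v) = (-2*pi/5, 0): K = 0.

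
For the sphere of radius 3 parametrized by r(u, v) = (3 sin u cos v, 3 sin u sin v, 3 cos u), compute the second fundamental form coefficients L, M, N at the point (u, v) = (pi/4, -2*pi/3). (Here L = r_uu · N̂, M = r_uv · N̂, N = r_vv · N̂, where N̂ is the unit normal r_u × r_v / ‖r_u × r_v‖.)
L = -3;  M = 0;  N = -3/2

Compute the unit normal N̂(u, v) = (sin(u)^2*cos(v)/Abs(sin(u)), sin(u)^2*sin(v)/Abs(sin(u)), sin(2*u)/(2*Abs(sin(u)))), and the second partials r_uu, r_uv, r_vv. Take dot products:
  L(u, v) = r_uu · N̂ = -3*sin(u)/Abs(sin(u)),
  M(u, v) = r_uv · N̂ = 0,
  N(u, v) = r_vv · N̂ = -3*sin(u)^3/Abs(sin(u)).
Evaluating at (u, v) = (pi/4, -2*pi/3):
  L = -3, M = 0, N = -3/2.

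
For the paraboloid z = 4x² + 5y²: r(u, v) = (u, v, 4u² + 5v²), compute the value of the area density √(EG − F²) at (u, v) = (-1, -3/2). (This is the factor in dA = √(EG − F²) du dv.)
√(EG − F²)|_{(-1, -3/2)} = sqrt(290)

E = 64*u^2 + 1, F = 80*u*v, G = 100*v^2 + 1, so EG − F² = 64*u^2 + 100*v^2 + 1. Taking the positive square root: √(EG − F²) = sqrt(64*u^2 + 100*v^2 + 1). At (u, v) = (-1, -3/2): sqrt(290).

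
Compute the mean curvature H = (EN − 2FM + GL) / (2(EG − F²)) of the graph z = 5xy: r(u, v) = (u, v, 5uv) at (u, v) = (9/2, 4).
H = -18000*sqrt(3629)/13169641

With E = 25*v^2 + 1, F = 25*u*v, G = 25*u^2 + 1, L = 0, M = 5/sqrt(25*u^2 + 25*v^2 + 1), N = 0, assemble
  H = (EN − 2FM + GL) / (2(EG − F²)) = -125*u*v/(25*u^2 + 25*v^2 + 1)^(3/2).
At (u, v) = (9/2, 4): H = -18000*sqrt(3629)/13169641.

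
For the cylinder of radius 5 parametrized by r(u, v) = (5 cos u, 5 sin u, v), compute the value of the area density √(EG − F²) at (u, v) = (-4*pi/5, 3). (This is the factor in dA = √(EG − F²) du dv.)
√(EG − F²)|_{(-4*pi/5, 3)} = 5

E = 25, F = 0, G = 1, so EG − F² = 25. Taking the positive square root: √(EG − F²) = 5. At (u, v) = (-4*pi/5, 3): 5.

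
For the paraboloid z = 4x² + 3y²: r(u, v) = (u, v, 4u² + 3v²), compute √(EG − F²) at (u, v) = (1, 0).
√(EG − F²)|_{(1, 0)} = sqrt(65)

E = 64*u^2 + 1, F = 48*u*v, G = 36*v^2 + 1; EG − F² = 64*u^2 + 36*v^2 + 1; √(EG − F²) = sqrt(64*u^2 + 36*v^2 + 1). At the given point: sqrt(65).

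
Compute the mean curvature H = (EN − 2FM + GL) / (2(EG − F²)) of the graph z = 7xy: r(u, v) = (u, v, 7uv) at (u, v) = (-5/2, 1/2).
H = 1715*sqrt(142)/272214

With E = 49*v^2 + 1, F = 49*u*v, G = 49*u^2 + 1, L = 0, M = 7/sqrt(49*u^2 + 49*v^2 + 1), N = 0, assemble
  H = (EN − 2FM + GL) / (2(EG − F²)) = -343*u*v/(49*u^2 + 49*v^2 + 1)^(3/2).
At (u, v) = (-5/2, 1/2): H = 1715*sqrt(142)/272214.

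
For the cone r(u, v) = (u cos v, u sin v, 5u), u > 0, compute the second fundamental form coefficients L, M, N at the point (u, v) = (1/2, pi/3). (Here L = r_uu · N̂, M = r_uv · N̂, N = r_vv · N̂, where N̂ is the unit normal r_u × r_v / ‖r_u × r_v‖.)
L = 0;  M = 0;  N = 5*sqrt(26)/52

Compute the unit normal N̂(u, v) = (-5*sqrt(26)*u*cos(v)/(26*Abs(u)), -5*sqrt(26)*u*sin(v)/(26*Abs(u)), sqrt(26)*u/(26*Abs(u))), and the second partials r_uu, r_uv, r_vv. Take dot products:
  L(u, v) = r_uu · N̂ = 0,
  M(u, v) = r_uv · N̂ = 0,
  N(u, v) = r_vv · N̂ = 5*sqrt(26)*u^2/(26*Abs(u)).
Evaluating at (u, v) = (1/2, pi/3):
  L = 0, M = 0, N = 5*sqrt(26)/52.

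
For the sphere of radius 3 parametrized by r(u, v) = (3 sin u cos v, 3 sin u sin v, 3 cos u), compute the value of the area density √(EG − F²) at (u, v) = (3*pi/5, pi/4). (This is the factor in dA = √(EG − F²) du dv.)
√(EG − F²)|_{(3*pi/5, pi/4)} = 9*sqrt(2*sqrt(5) + 10)/4

E = 9, F = 0, G = 9*sin(u)^2, so EG − F² = 81*sin(u)^2. Taking the positive square root: √(EG − F²) = 9*Abs(sin(u)). At (u, v) = (3*pi/5, pi/4): 9*sqrt(2*sqrt(5) + 10)/4.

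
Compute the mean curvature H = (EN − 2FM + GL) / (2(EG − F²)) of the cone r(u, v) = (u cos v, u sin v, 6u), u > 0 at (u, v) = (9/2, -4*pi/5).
H = 2*sqrt(37)/111

With E = 37, F = 0, G = u^2, L = 0, M = 0, N = 6*sqrt(37)*u^2/(37*Abs(u)), assemble
  H = (EN − 2FM + GL) / (2(EG − F²)) = 3*sqrt(37)/(37*Abs(u)).
At (u, v) = (9/2, -4*pi/5): H = 2*sqrt(37)/111.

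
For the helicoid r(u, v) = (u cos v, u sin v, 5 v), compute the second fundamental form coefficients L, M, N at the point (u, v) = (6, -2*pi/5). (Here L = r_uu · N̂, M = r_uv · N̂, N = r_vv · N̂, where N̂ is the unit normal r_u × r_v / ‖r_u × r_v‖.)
L = 0;  M = -5*sqrt(61)/61;  N = 0

Compute the unit normal N̂(u, v) = (5*sin(v)/sqrt(u^2 + 25), -5*cos(v)/sqrt(u^2 + 25), u/sqrt(u^2 + 25)), and the second partials r_uu, r_uv, r_vv. Take dot products:
  L(u, v) = r_uu · N̂ = 0,
  M(u, v) = r_uv · N̂ = -5/sqrt(u^2 + 25),
  N(u, v) = r_vv · N̂ = 0.
Evaluating at (u, v) = (6, -2*pi/5):
  L = 0, M = -5*sqrt(61)/61, N = 0.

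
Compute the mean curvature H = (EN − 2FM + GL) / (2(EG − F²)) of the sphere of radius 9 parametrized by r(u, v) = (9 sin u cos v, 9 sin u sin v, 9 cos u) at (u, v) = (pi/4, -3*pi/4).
H = -1/9

With E = 81, F = 0, G = 81*sin(u)^2, L = -9*sin(u)/Abs(sin(u)), M = 0, N = -9*sin(u)^3/Abs(sin(u)), assemble
  H = (EN − 2FM + GL) / (2(EG − F²)) = -sin(u)/(9*Abs(sin(u))).
At (u, v) = (pi/4, -3*pi/4): H = -1/9.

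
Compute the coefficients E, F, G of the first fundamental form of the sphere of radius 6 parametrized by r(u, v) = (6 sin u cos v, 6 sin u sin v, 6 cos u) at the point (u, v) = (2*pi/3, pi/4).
E = 36;  F = 0;  G = 27

Partials: r_u = (6*cos(u)*cos(v), 6*sin(v)*cos(u), -6*sin(u)), r_v = (-6*sin(u)*sin(v), 6*sin(u)*cos(v), 0). As functions of (u, v):
  E = r_u · r_u = 36,
  F = r_u · r_v = 0,
  G = r_v · r_v = 36*sin(u)^2.
Evaluating at (u, v) = (2*pi/3, pi/4): E = 36, F = 0, G = 27.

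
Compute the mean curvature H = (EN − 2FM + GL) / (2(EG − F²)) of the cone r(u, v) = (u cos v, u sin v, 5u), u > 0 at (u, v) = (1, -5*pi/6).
H = 5*sqrt(26)/52

With E = 26, F = 0, G = u^2, L = 0, M = 0, N = 5*sqrt(26)*u^2/(26*Abs(u)), assemble
  H = (EN − 2FM + GL) / (2(EG − F²)) = 5*sqrt(26)/(52*Abs(u)).
At (u, v) = (1, -5*pi/6): H = 5*sqrt(26)/52.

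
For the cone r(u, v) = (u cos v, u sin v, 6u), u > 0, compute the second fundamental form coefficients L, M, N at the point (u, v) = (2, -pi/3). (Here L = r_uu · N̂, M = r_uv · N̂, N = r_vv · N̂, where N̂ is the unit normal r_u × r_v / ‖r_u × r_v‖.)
L = 0;  M = 0;  N = 12*sqrt(37)/37

Compute the unit normal N̂(u, v) = (-6*sqrt(37)*u*cos(v)/(37*Abs(u)), -6*sqrt(37)*u*sin(v)/(37*Abs(u)), sqrt(37)*u/(37*Abs(u))), and the second partials r_uu, r_uv, r_vv. Take dot products:
  L(u, v) = r_uu · N̂ = 0,
  M(u, v) = r_uv · N̂ = 0,
  N(u, v) = r_vv · N̂ = 6*sqrt(37)*u^2/(37*Abs(u)).
Evaluating at (u, v) = (2, -pi/3):
  L = 0, M = 0, N = 12*sqrt(37)/37.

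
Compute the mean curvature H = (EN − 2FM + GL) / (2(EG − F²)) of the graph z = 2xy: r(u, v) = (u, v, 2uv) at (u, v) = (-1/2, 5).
H = 5*sqrt(102)/2601

With E = 4*v^2 + 1, F = 4*u*v, G = 4*u^2 + 1, L = 0, M = 2/sqrt(4*u^2 + 4*v^2 + 1), N = 0, assemble
  H = (EN − 2FM + GL) / (2(EG − F²)) = -8*u*v/(4*u^2 + 4*v^2 + 1)^(3/2).
At (u, v) = (-1/2, 5): H = 5*sqrt(102)/2601.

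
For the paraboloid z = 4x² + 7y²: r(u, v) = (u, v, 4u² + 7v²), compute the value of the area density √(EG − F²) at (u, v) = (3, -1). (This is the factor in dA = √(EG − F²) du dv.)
√(EG − F²)|_{(3, -1)} = sqrt(773)

E = 64*u^2 + 1, F = 112*u*v, G = 196*v^2 + 1, so EG − F² = 64*u^2 + 196*v^2 + 1. Taking the positive square root: √(EG − F²) = sqrt(64*u^2 + 196*v^2 + 1). At (u, v) = (3, -1): sqrt(773).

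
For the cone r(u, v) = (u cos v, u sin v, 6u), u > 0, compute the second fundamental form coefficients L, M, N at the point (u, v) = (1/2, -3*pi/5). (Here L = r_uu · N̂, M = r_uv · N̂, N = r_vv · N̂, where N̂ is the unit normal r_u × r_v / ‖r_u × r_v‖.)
L = 0;  M = 0;  N = 3*sqrt(37)/37

Compute the unit normal N̂(u, v) = (-6*sqrt(37)*u*cos(v)/(37*Abs(u)), -6*sqrt(37)*u*sin(v)/(37*Abs(u)), sqrt(37)*u/(37*Abs(u))), and the second partials r_uu, r_uv, r_vv. Take dot products:
  L(u, v) = r_uu · N̂ = 0,
  M(u, v) = r_uv · N̂ = 0,
  N(u, v) = r_vv · N̂ = 6*sqrt(37)*u^2/(37*Abs(u)).
Evaluating at (u, v) = (1/2, -3*pi/5):
  L = 0, M = 0, N = 3*sqrt(37)/37.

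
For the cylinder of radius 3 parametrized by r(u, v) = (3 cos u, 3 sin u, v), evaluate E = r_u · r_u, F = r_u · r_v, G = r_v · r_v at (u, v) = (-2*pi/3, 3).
E = 9;  F = 0;  G = 1

Partials: r_u = (-3*sin(u), 3*cos(u), 0), r_v = (0, 0, 1). As functions of (u, v):
  E = r_u · r_u = 9,
  F = r_u · r_v = 0,
  G = r_v · r_v = 1.
Evaluating at (u, v) = (-2*pi/3, 3): E = 9, F = 0, G = 1.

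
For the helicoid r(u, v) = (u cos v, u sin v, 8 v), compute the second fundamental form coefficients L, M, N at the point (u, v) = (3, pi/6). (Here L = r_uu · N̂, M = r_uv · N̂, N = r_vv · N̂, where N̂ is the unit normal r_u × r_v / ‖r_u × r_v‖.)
L = 0;  M = -8*sqrt(73)/73;  N = 0

Compute the unit normal N̂(u, v) = (8*sin(v)/sqrt(u^2 + 64), -8*cos(v)/sqrt(u^2 + 64), u/sqrt(u^2 + 64)), and the second partials r_uu, r_uv, r_vv. Take dot products:
  L(u, v) = r_uu · N̂ = 0,
  M(u, v) = r_uv · N̂ = -8/sqrt(u^2 + 64),
  N(u, v) = r_vv · N̂ = 0.
Evaluating at (u, v) = (3, pi/6):
  L = 0, M = -8*sqrt(73)/73, N = 0.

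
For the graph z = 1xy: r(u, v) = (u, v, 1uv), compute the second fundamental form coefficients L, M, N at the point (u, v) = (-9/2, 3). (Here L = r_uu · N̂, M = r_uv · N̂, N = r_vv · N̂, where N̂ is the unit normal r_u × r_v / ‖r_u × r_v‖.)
L = 0;  M = 2/11;  N = 0

Compute the unit normal N̂(u, v) = (-v/sqrt(u^2 + v^2 + 1), -u/sqrt(u^2 + v^2 + 1), 1/sqrt(u^2 + v^2 + 1)), and the second partials r_uu, r_uv, r_vv. Take dot products:
  L(u, v) = r_uu · N̂ = 0,
  M(u, v) = r_uv · N̂ = 1/sqrt(u^2 + v^2 + 1),
  N(u, v) = r_vv · N̂ = 0.
Evaluating at (u, v) = (-9/2, 3):
  L = 0, M = 2/11, N = 0.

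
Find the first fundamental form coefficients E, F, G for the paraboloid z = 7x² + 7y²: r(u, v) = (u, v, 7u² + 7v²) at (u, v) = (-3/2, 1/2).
E = 442;  F = -147;  G = 50

Partials: r_u = (1, 0, 14*u), r_v = (0, 1, 14*v). As functions of (u, v):
  E = r_u · r_u = 196*u^2 + 1,
  F = r_u · r_v = 196*u*v,
  G = r_v · r_v = 196*v^2 + 1.
Evaluating at (u, v) = (-3/2, 1/2): E = 442, F = -147, G = 50.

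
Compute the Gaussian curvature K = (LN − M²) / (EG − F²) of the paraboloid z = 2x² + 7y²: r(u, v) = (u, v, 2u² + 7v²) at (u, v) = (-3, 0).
K = 56/21025

Coefficients of the first fundamental form: E = 16*u^2 + 1, F = 56*u*v, G = 196*v^2 + 1.
Coefficients of the second fundamental form: L = 4/sqrt(16*u^2 + 196*v^2 + 1), M = 0, N = 14/sqrt(16*u^2 + 196*v^2 + 1).
Assemble K = (LN − M²)/(EG − F²) = 56/(256*u^4 + 6272*u^2*v^2 + 32*u^2 + 38416*v^4 + 392*v^2 + 1). At (u, v) = (-3, 0): K = 56/21025.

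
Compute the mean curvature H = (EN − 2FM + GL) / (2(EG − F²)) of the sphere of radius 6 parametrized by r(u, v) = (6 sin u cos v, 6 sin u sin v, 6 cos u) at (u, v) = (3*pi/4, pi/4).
H = -1/6

With E = 36, F = 0, G = 36*sin(u)^2, L = -6*sin(u)/Abs(sin(u)), M = 0, N = -6*sin(u)^3/Abs(sin(u)), assemble
  H = (EN − 2FM + GL) / (2(EG − F²)) = -sin(u)/(6*Abs(sin(u))).
At (u, v) = (3*pi/4, pi/4): H = -1/6.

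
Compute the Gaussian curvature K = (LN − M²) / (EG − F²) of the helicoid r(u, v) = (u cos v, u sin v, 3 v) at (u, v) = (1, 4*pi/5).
K = -9/100

Coefficients of the first fundamental form: E = 1, F = 0, G = u^2 + 9.
Coefficients of the second fundamental form: L = 0, M = -3/sqrt(u^2 + 9), N = 0.
Assemble K = (LN − M²)/(EG − F²) = -9/(u^2 + 9)^2. At (u, v) = (1, 4*pi/5): K = -9/100.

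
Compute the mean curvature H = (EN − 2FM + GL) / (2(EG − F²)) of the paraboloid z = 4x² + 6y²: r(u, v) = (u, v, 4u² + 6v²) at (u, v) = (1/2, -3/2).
H = 1402*sqrt(341)/116281

With E = 64*u^2 + 1, F = 96*u*v, G = 144*v^2 + 1, L = 8/sqrt(64*u^2 + 144*v^2 + 1), M = 0, N = 12/sqrt(64*u^2 + 144*v^2 + 1), assemble
  H = (EN − 2FM + GL) / (2(EG − F²)) = 2*(192*u^2 + 288*v^2 + 5)/(64*u^2 + 144*v^2 + 1)^(3/2).
At (u, v) = (1/2, -3/2): H = 1402*sqrt(341)/116281.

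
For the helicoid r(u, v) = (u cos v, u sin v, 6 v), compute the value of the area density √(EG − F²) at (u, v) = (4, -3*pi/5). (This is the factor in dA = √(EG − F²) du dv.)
√(EG − F²)|_{(4, -3*pi/5)} = 2*sqrt(13)

E = 1, F = 0, G = u^2 + 36, so EG − F² = u^2 + 36. Taking the positive square root: √(EG − F²) = sqrt(u^2 + 36). At (u, v) = (4, -3*pi/5): 2*sqrt(13).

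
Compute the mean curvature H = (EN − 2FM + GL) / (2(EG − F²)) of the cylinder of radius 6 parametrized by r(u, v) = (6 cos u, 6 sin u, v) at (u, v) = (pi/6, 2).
H = -1/12

With E = 36, F = 0, G = 1, L = -6, M = 0, N = 0, assemble
  H = (EN − 2FM + GL) / (2(EG − F²)) = -1/12.
At (u, v) = (pi/6, 2): H = -1/12.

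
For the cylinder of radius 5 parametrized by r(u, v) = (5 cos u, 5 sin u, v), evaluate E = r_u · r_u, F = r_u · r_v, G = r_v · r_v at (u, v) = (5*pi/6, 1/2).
E = 25;  F = 0;  G = 1

Partials: r_u = (-5*sin(u), 5*cos(u), 0), r_v = (0, 0, 1). As functions of (u, v):
  E = r_u · r_u = 25,
  F = r_u · r_v = 0,
  G = r_v · r_v = 1.
Evaluating at (u, v) = (5*pi/6, 1/2): E = 25, F = 0, G = 1.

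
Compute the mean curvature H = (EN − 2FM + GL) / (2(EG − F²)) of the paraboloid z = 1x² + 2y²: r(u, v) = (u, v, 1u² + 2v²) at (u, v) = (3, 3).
H = 219*sqrt(181)/32761

With E = 4*u^2 + 1, F = 8*u*v, G = 16*v^2 + 1, L = 2/sqrt(4*u^2 + 16*v^2 + 1), M = 0, N = 4/sqrt(4*u^2 + 16*v^2 + 1), assemble
  H = (EN − 2FM + GL) / (2(EG − F²)) = (8*u^2 + 16*v^2 + 3)/(4*u^2 + 16*v^2 + 1)^(3/2).
At (u, v) = (3, 3): H = 219*sqrt(181)/32761.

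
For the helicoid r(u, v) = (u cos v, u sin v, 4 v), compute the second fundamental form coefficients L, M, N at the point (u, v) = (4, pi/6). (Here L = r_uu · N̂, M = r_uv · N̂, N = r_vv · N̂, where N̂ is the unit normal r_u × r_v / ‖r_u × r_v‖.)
L = 0;  M = -sqrt(2)/2;  N = 0

Compute the unit normal N̂(u, v) = (4*sin(v)/sqrt(u^2 + 16), -4*cos(v)/sqrt(u^2 + 16), u/sqrt(u^2 + 16)), and the second partials r_uu, r_uv, r_vv. Take dot products:
  L(u, v) = r_uu · N̂ = 0,
  M(u, v) = r_uv · N̂ = -4/sqrt(u^2 + 16),
  N(u, v) = r_vv · N̂ = 0.
Evaluating at (u, v) = (4, pi/6):
  L = 0, M = -sqrt(2)/2, N = 0.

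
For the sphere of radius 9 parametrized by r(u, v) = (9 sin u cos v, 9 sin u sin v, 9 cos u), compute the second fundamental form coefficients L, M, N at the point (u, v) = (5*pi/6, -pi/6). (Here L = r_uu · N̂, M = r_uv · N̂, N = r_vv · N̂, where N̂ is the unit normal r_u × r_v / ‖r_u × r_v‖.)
L = -9;  M = 0;  N = -9/4

Compute the unit normal N̂(u, v) = (sin(u)^2*cos(v)/Abs(sin(u)), sin(u)^2*sin(v)/Abs(sin(u)), sin(2*u)/(2*Abs(sin(u)))), and the second partials r_uu, r_uv, r_vv. Take dot products:
  L(u, v) = r_uu · N̂ = -9*sin(u)/Abs(sin(u)),
  M(u, v) = r_uv · N̂ = 0,
  N(u, v) = r_vv · N̂ = -9*sin(u)^3/Abs(sin(u)).
Evaluating at (u, v) = (5*pi/6, -pi/6):
  L = -9, M = 0, N = -9/4.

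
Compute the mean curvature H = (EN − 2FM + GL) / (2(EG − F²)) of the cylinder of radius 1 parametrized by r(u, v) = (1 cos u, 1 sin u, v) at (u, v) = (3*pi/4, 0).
H = -1/2

With E = 1, F = 0, G = 1, L = -1, M = 0, N = 0, assemble
  H = (EN − 2FM + GL) / (2(EG − F²)) = -1/2.
At (u, v) = (3*pi/4, 0): H = -1/2.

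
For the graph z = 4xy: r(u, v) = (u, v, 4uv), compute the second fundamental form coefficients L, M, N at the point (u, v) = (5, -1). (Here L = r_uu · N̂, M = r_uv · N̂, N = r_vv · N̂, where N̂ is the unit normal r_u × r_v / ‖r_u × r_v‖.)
L = 0;  M = 4*sqrt(417)/417;  N = 0

Compute the unit normal N̂(u, v) = (-4*v/sqrt(16*u^2 + 16*v^2 + 1), -4*u/sqrt(16*u^2 + 16*v^2 + 1), 1/sqrt(16*u^2 + 16*v^2 + 1)), and the second partials r_uu, r_uv, r_vv. Take dot products:
  L(u, v) = r_uu · N̂ = 0,
  M(u, v) = r_uv · N̂ = 4/sqrt(16*u^2 + 16*v^2 + 1),
  N(u, v) = r_vv · N̂ = 0.
Evaluating at (u, v) = (5, -1):
  L = 0, M = 4*sqrt(417)/417, N = 0.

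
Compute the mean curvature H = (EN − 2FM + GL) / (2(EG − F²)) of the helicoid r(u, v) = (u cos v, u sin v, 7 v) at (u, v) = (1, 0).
H = 0

With E = 1, F = 0, G = u^2 + 49, L = 0, M = -7/sqrt(u^2 + 49), N = 0, assemble
  H = (EN − 2FM + GL) / (2(EG − F²)) = 0.
At (u, v) = (1, 0): H = 0.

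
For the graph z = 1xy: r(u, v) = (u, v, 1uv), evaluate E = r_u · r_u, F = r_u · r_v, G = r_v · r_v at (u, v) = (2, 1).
E = 2;  F = 2;  G = 5

Partials: r_u = (1, 0, v), r_v = (0, 1, u). As functions of (u, v):
  E = r_u · r_u = v^2 + 1,
  F = r_u · r_v = u*v,
  G = r_v · r_v = u^2 + 1.
Evaluating at (u, v) = (2, 1): E = 2, F = 2, G = 5.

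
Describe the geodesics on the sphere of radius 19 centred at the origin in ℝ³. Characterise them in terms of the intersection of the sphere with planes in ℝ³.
Geodesics on the sphere of radius 19 are great circles — circles of radius 19 obtained as the intersection of the sphere with planes through the origin (the centre of the sphere).

A curve α(t) of nonzero constant speed on the sphere of radius 19 is a geodesic iff its acceleration α̈ is everywhere normal to the surface, i.e. parallel to the radial vector α(t). Then d/dt(α × α̇) = α̇ × α̇ + α × α̈ = 0, so α × α̇ is a constant vector n ≠ 0 and α(t) · n = 0 for all t: α lies in the plane through the origin with normal n. The intersection of that plane with the sphere is a circle of radius 19 (a great circle). Conversely, a great circle traversed at constant speed has centripetal acceleration pointing at the origin, hence normal to the sphere, so every great circle is a geodesic.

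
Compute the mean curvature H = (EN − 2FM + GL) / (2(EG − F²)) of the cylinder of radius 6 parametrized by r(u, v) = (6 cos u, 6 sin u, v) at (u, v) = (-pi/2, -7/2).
H = -1/12

With E = 36, F = 0, G = 1, L = -6, M = 0, N = 0, assemble
  H = (EN − 2FM + GL) / (2(EG − F²)) = -1/12.
At (u, v) = (-pi/2, -7/2): H = -1/12.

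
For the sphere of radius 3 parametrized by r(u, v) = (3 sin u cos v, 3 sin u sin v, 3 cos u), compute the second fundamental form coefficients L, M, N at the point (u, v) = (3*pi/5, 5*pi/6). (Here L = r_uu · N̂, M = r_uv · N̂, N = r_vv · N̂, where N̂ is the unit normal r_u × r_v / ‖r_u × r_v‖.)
L = -3;  M = 0;  N = -15/8 - 3*sqrt(5)/8

Compute the unit normal N̂(u, v) = (sin(u)^2*cos(v)/Abs(sin(u)), sin(u)^2*sin(v)/Abs(sin(u)), sin(2*u)/(2*Abs(sin(u)))), and the second partials r_uu, r_uv, r_vv. Take dot products:
  L(u, v) = r_uu · N̂ = -3*sin(u)/Abs(sin(u)),
  M(u, v) = r_uv · N̂ = 0,
  N(u, v) = r_vv · N̂ = -3*sin(u)^3/Abs(sin(u)).
Evaluating at (u, v) = (3*pi/5, 5*pi/6):
  L = -3, M = 0, N = -15/8 - 3*sqrt(5)/8.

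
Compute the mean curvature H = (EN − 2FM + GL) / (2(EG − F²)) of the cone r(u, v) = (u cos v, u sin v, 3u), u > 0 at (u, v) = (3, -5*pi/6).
H = sqrt(10)/20

With E = 10, F = 0, G = u^2, L = 0, M = 0, N = 3*sqrt(10)*u^2/(10*Abs(u)), assemble
  H = (EN − 2FM + GL) / (2(EG − F²)) = 3*sqrt(10)/(20*Abs(u)).
At (u, v) = (3, -5*pi/6): H = sqrt(10)/20.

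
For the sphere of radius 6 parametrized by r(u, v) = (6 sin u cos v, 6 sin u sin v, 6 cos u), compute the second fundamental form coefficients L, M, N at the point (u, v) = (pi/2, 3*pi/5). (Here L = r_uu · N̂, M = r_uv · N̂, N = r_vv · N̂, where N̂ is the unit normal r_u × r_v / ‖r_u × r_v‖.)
L = -6;  M = 0;  N = -6

Compute the unit normal N̂(u, v) = (sin(u)^2*cos(v)/Abs(sin(u)), sin(u)^2*sin(v)/Abs(sin(u)), sin(2*u)/(2*Abs(sin(u)))), and the second partials r_uu, r_uv, r_vv. Take dot products:
  L(u, v) = r_uu · N̂ = -6*sin(u)/Abs(sin(u)),
  M(u, v) = r_uv · N̂ = 0,
  N(u, v) = r_vv · N̂ = -6*sin(u)^3/Abs(sin(u)).
Evaluating at (u, v) = (pi/2, 3*pi/5):
  L = -6, M = 0, N = -6.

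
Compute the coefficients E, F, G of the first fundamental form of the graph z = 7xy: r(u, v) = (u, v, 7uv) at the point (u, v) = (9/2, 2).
E = 197;  F = 441;  G = 3973/4

Partials: r_u = (1, 0, 7*v), r_v = (0, 1, 7*u). As functions of (u, v):
  E = r_u · r_u = 49*v^2 + 1,
  F = r_u · r_v = 49*u*v,
  G = r_v · r_v = 49*u^2 + 1.
Evaluating at (u, v) = (9/2, 2): E = 197, F = 441, G = 3973/4.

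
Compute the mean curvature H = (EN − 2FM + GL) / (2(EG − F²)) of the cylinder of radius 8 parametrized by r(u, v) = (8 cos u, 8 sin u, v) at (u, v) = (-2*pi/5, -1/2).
H = -1/16

With E = 64, F = 0, G = 1, L = -8, M = 0, N = 0, assemble
  H = (EN − 2FM + GL) / (2(EG − F²)) = -1/16.
At (u, v) = (-2*pi/5, -1/2): H = -1/16.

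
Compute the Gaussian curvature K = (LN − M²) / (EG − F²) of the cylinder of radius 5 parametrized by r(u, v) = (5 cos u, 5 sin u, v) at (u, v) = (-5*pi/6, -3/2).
K = 0

Coefficients of the first fundamental form: E = 25, F = 0, G = 1.
Coefficients of the second fundamental form: L = -5, M = 0, N = 0.
Assemble K = (LN − M²)/(EG − F²) = 0. At (u, v) = (-5*pi/6, -3/2): K = 0.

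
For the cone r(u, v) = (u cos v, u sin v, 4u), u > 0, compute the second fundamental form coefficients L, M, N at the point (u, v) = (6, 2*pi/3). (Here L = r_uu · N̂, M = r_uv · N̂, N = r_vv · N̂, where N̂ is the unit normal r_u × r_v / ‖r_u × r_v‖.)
L = 0;  M = 0;  N = 24*sqrt(17)/17

Compute the unit normal N̂(u, v) = (-4*sqrt(17)*u*cos(v)/(17*Abs(u)), -4*sqrt(17)*u*sin(v)/(17*Abs(u)), sqrt(17)*u/(17*Abs(u))), and the second partials r_uu, r_uv, r_vv. Take dot products:
  L(u, v) = r_uu · N̂ = 0,
  M(u, v) = r_uv · N̂ = 0,
  N(u, v) = r_vv · N̂ = 4*sqrt(17)*u^2/(17*Abs(u)).
Evaluating at (u, v) = (6, 2*pi/3):
  L = 0, M = 0, N = 24*sqrt(17)/17.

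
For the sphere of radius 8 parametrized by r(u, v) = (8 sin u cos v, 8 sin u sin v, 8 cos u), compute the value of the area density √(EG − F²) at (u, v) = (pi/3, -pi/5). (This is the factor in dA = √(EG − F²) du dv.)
√(EG − F²)|_{(pi/3, -pi/5)} = 32*sqrt(3)

E = 64, F = 0, G = 64*sin(u)^2, so EG − F² = 4096*sin(u)^2. Taking the positive square root: √(EG − F²) = 64*Abs(sin(u)). At (u, v) = (pi/3, -pi/5): 32*sqrt(3).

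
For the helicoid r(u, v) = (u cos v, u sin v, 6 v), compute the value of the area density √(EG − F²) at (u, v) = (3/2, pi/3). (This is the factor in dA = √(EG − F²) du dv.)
√(EG − F²)|_{(3/2, pi/3)} = 3*sqrt(17)/2

E = 1, F = 0, G = u^2 + 36, so EG − F² = u^2 + 36. Taking the positive square root: √(EG − F²) = sqrt(u^2 + 36). At (u, v) = (3/2, pi/3): 3*sqrt(17)/2.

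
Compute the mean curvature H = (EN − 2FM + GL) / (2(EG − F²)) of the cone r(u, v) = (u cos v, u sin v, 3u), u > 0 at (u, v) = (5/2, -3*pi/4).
H = 3*sqrt(10)/50

With E = 10, F = 0, G = u^2, L = 0, M = 0, N = 3*sqrt(10)*u^2/(10*Abs(u)), assemble
  H = (EN − 2FM + GL) / (2(EG − F²)) = 3*sqrt(10)/(20*Abs(u)).
At (u, v) = (5/2, -3*pi/4): H = 3*sqrt(10)/50.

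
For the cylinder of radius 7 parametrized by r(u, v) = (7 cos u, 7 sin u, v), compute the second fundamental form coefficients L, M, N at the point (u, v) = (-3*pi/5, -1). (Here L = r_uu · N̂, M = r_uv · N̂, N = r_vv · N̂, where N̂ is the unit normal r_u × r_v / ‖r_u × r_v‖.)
L = -7;  M = 0;  N = 0

Compute the unit normal N̂(u, v) = (cos(u), sin(u), 0), and the second partials r_uu, r_uv, r_vv. Take dot products:
  L(u, v) = r_uu · N̂ = -7,
  M(u, v) = r_uv · N̂ = 0,
  N(u, v) = r_vv · N̂ = 0.
Evaluating at (u, v) = (-3*pi/5, -1):
  L = -7, M = 0, N = 0.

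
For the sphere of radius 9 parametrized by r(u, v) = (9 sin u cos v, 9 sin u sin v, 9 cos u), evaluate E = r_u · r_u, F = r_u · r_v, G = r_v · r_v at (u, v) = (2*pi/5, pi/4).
E = 81;  F = 0;  G = 81*sqrt(5)/8 + 405/8

Partials: r_u = (9*cos(u)*cos(v), 9*sin(v)*cos(u), -9*sin(u)), r_v = (-9*sin(u)*sin(v), 9*sin(u)*cos(v), 0). As functions of (u, v):
  E = r_u · r_u = 81,
  F = r_u · r_v = 0,
  G = r_v · r_v = 81*sin(u)^2.
Evaluating at (u, v) = (2*pi/5, pi/4): E = 81, F = 0, G = 81*sqrt(5)/8 + 405/8.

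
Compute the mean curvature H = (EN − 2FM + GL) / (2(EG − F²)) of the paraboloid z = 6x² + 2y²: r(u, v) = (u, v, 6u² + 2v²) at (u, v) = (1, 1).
H = 8*sqrt(161)/529

With E = 144*u^2 + 1, F = 48*u*v, G = 16*v^2 + 1, L = 12/sqrt(144*u^2 + 16*v^2 + 1), M = 0, N = 4/sqrt(144*u^2 + 16*v^2 + 1), assemble
  H = (EN − 2FM + GL) / (2(EG − F²)) = 8*(36*u^2 + 12*v^2 + 1)/(144*u^2 + 16*v^2 + 1)^(3/2).
At (u, v) = (1, 1): H = 8*sqrt(161)/529.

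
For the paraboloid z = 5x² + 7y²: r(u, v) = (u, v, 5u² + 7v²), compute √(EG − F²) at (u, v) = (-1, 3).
√(EG − F²)|_{(-1, 3)} = sqrt(1865)

E = 100*u^2 + 1, F = 140*u*v, G = 196*v^2 + 1; EG − F² = 100*u^2 + 196*v^2 + 1; √(EG − F²) = sqrt(100*u^2 + 196*v^2 + 1). At the given point: sqrt(1865).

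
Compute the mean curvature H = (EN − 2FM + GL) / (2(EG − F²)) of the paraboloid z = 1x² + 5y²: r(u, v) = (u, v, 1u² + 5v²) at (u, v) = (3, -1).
H = 286*sqrt(137)/18769

With E = 4*u^2 + 1, F = 20*u*v, G = 100*v^2 + 1, L = 2/sqrt(4*u^2 + 100*v^2 + 1), M = 0, N = 10/sqrt(4*u^2 + 100*v^2 + 1), assemble
  H = (EN − 2FM + GL) / (2(EG − F²)) = 2*(10*u^2 + 50*v^2 + 3)/(4*u^2 + 100*v^2 + 1)^(3/2).
At (u, v) = (3, -1): H = 286*sqrt(137)/18769.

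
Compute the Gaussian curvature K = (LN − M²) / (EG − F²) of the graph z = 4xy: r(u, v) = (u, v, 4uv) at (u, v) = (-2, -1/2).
K = -16/4761

Coefficients of the first fundamental form: E = 16*v^2 + 1, F = 16*u*v, G = 16*u^2 + 1.
Coefficients of the second fundamental form: L = 0, M = 4/sqrt(16*u^2 + 16*v^2 + 1), N = 0.
Assemble K = (LN − M²)/(EG − F²) = -16/(256*u^4 + 512*u^2*v^2 + 32*u^2 + 256*v^4 + 32*v^2 + 1). At (u, v) = (-2, -1/2): K = -16/4761.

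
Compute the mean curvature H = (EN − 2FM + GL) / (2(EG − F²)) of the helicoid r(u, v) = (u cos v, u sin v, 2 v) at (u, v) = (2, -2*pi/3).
H = 0

With E = 1, F = 0, G = u^2 + 4, L = 0, M = -2/sqrt(u^2 + 4), N = 0, assemble
  H = (EN − 2FM + GL) / (2(EG − F²)) = 0.
At (u, v) = (2, -2*pi/3): H = 0.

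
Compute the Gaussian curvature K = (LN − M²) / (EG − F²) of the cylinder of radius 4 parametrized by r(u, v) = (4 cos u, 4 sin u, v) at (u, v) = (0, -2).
K = 0

Coefficients of the first fundamental form: E = 16, F = 0, G = 1.
Coefficients of the second fundamental form: L = -4, M = 0, N = 0.
Assemble K = (LN − M²)/(EG − F²) = 0. At (u, v) = (0, -2): K = 0.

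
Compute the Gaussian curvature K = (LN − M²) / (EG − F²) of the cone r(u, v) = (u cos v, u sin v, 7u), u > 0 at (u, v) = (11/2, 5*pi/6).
K = 0

Coefficients of the first fundamental form: E = 50, F = 0, G = u^2.
Coefficients of the second fundamental form: L = 0, M = 0, N = 7*sqrt(2)*u^2/(10*Abs(u)).
Assemble K = (LN − M²)/(EG − F²) = 0. At (u, v) = (11/2, 5*pi/6): K = 0.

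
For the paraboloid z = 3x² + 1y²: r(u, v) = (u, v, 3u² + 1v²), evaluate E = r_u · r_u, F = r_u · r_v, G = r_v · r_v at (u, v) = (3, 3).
E = 325;  F = 108;  G = 37

Partials: r_u = (1, 0, 6*u), r_v = (0, 1, 2*v). As functions of (u, v):
  E = r_u · r_u = 36*u^2 + 1,
  F = r_u · r_v = 12*u*v,
  G = r_v · r_v = 4*v^2 + 1.
Evaluating at (u, v) = (3, 3): E = 325, F = 108, G = 37.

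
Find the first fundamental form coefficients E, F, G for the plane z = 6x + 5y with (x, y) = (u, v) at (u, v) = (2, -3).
E = 37;  F = 30;  G = 26

Partials: r_u = (1, 0, 6), r_v = (0, 1, 5). As functions of (u, v):
  E = r_u · r_u = 37,
  F = r_u · r_v = 30,
  G = r_v · r_v = 26.
Evaluating at (u, v) = (2, -3): E = 37, F = 30, G = 26.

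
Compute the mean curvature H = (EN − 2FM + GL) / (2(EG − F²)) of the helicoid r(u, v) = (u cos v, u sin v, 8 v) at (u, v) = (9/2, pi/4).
H = 0

With E = 1, F = 0, G = u^2 + 64, L = 0, M = -8/sqrt(u^2 + 64), N = 0, assemble
  H = (EN − 2FM + GL) / (2(EG − F²)) = 0.
At (u, v) = (9/2, pi/4): H = 0.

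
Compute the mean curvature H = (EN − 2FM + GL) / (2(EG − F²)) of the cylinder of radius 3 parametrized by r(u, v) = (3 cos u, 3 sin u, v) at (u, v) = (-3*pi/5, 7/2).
H = -1/6

With E = 9, F = 0, G = 1, L = -3, M = 0, N = 0, assemble
  H = (EN − 2FM + GL) / (2(EG − F²)) = -1/6.
At (u, v) = (-3*pi/5, 7/2): H = -1/6.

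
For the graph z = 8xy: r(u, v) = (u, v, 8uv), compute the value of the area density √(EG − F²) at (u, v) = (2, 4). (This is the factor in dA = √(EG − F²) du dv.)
√(EG − F²)|_{(2, 4)} = sqrt(1281)

E = 64*v^2 + 1, F = 64*u*v, G = 64*u^2 + 1, so EG − F² = 64*u^2 + 64*v^2 + 1. Taking the positive square root: √(EG − F²) = sqrt(64*u^2 + 64*v^2 + 1). At (u, v) = (2, 4): sqrt(1281).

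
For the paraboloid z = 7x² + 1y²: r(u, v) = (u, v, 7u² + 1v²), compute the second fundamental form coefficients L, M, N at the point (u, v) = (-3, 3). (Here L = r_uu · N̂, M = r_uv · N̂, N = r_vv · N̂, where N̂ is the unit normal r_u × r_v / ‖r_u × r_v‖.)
L = 14*sqrt(1801)/1801;  M = 0;  N = 2*sqrt(1801)/1801

Compute the unit normal N̂(u, v) = (-14*u/sqrt(196*u^2 + 4*v^2 + 1), -2*v/sqrt(196*u^2 + 4*v^2 + 1), 1/sqrt(196*u^2 + 4*v^2 + 1)), and the second partials r_uu, r_uv, r_vv. Take dot products:
  L(u, v) = r_uu · N̂ = 14/sqrt(196*u^2 + 4*v^2 + 1),
  M(u, v) = r_uv · N̂ = 0,
  N(u, v) = r_vv · N̂ = 2/sqrt(196*u^2 + 4*v^2 + 1).
Evaluating at (u, v) = (-3, 3):
  L = 14*sqrt(1801)/1801, M = 0, N = 2*sqrt(1801)/1801.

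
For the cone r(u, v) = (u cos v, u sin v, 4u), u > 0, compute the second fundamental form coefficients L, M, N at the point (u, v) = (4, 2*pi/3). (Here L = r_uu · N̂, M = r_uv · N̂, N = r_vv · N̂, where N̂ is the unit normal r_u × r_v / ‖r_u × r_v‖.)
L = 0;  M = 0;  N = 16*sqrt(17)/17

Compute the unit normal N̂(u, v) = (-4*sqrt(17)*u*cos(v)/(17*Abs(u)), -4*sqrt(17)*u*sin(v)/(17*Abs(u)), sqrt(17)*u/(17*Abs(u))), and the second partials r_uu, r_uv, r_vv. Take dot products:
  L(u, v) = r_uu · N̂ = 0,
  M(u, v) = r_uv · N̂ = 0,
  N(u, v) = r_vv · N̂ = 4*sqrt(17)*u^2/(17*Abs(u)).
Evaluating at (u, v) = (4, 2*pi/3):
  L = 0, M = 0, N = 16*sqrt(17)/17.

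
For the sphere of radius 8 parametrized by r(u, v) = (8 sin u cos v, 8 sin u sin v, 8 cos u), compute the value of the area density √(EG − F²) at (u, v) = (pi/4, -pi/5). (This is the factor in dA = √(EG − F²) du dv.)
√(EG − F²)|_{(pi/4, -pi/5)} = 32*sqrt(2)

E = 64, F = 0, G = 64*sin(u)^2, so EG − F² = 4096*sin(u)^2. Taking the positive square root: √(EG − F²) = 64*Abs(sin(u)). At (u, v) = (pi/4, -pi/5): 32*sqrt(2).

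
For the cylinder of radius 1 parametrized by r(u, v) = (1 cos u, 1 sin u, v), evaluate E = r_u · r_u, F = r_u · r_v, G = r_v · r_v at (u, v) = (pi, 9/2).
E = 1;  F = 0;  G = 1

Partials: r_u = (-sin(u), cos(u), 0), r_v = (0, 0, 1). As functions of (u, v):
  E = r_u · r_u = 1,
  F = r_u · r_v = 0,
  G = r_v · r_v = 1.
Evaluating at (u, v) = (pi, 9/2): E = 1, F = 0, G = 1.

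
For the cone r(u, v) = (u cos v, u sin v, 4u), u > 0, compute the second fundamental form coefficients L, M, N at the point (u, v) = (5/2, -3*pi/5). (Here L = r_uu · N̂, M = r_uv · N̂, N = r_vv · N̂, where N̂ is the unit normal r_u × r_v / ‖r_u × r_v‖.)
L = 0;  M = 0;  N = 10*sqrt(17)/17

Compute the unit normal N̂(u, v) = (-4*sqrt(17)*u*cos(v)/(17*Abs(u)), -4*sqrt(17)*u*sin(v)/(17*Abs(u)), sqrt(17)*u/(17*Abs(u))), and the second partials r_uu, r_uv, r_vv. Take dot products:
  L(u, v) = r_uu · N̂ = 0,
  M(u, v) = r_uv · N̂ = 0,
  N(u, v) = r_vv · N̂ = 4*sqrt(17)*u^2/(17*Abs(u)).
Evaluating at (u, v) = (5/2, -3*pi/5):
  L = 0, M = 0, N = 10*sqrt(17)/17.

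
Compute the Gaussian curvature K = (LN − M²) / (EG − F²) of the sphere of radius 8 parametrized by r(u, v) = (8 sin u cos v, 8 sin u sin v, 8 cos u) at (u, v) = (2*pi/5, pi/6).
K = 1/64

Coefficients of the first fundamental form: E = 64, F = 0, G = 64*sin(u)^2.
Coefficients of the second fundamental form: L = -8*sin(u)/Abs(sin(u)), M = 0, N = -8*sin(u)^3/Abs(sin(u)).
Assemble K = (LN − M²)/(EG − F²) = 1/64. At (u, v) = (2*pi/5, pi/6): K = 1/64.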